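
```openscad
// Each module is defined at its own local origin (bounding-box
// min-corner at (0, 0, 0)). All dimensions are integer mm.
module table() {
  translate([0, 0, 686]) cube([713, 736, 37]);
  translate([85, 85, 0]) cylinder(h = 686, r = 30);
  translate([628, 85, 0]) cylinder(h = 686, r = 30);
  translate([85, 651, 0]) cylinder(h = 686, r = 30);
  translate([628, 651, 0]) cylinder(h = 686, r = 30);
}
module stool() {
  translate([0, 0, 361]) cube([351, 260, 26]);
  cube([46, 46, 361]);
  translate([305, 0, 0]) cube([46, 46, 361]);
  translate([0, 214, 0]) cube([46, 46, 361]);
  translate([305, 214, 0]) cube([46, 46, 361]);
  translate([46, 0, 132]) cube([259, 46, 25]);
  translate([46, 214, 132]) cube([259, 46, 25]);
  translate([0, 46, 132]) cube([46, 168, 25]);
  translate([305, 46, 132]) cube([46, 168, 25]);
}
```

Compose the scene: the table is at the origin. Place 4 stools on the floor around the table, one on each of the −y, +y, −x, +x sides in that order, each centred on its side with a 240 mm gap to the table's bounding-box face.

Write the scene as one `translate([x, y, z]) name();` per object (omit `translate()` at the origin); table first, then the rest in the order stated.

table();
translate([181, -500, 0]) stool();
translate([181, 976, 0]) stool();
translate([-591, 238, 0]) stool();
translate([953, 238, 0]) stool();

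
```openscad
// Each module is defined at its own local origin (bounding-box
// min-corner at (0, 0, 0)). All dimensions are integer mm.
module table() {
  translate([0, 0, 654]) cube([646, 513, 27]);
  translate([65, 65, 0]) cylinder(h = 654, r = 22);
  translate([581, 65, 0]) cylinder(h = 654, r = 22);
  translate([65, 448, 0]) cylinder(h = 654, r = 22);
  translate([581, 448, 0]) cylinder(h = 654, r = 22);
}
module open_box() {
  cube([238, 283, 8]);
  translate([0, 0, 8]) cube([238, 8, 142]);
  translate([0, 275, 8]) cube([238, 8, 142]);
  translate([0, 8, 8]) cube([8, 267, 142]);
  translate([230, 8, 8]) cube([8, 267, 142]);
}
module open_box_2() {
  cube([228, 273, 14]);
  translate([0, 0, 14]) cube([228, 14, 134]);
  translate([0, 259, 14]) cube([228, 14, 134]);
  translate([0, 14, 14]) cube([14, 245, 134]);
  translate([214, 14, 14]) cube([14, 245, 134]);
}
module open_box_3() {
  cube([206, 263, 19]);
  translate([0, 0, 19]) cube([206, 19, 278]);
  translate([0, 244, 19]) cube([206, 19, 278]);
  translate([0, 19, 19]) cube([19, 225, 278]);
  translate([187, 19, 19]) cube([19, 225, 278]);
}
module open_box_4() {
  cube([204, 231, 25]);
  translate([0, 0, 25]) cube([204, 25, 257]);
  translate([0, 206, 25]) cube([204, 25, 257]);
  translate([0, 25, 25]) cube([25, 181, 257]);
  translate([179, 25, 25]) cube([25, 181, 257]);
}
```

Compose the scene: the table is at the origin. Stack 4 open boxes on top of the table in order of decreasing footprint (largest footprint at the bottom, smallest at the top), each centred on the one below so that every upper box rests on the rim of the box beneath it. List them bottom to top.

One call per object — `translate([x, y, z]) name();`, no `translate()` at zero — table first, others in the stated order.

table();
translate([204, 115, 681]) open_box();
translate([209, 120, 831]) open_box_2();
translate([220, 125, 979]) open_box_3();
translate([221, 141, 1276]) open_box_4();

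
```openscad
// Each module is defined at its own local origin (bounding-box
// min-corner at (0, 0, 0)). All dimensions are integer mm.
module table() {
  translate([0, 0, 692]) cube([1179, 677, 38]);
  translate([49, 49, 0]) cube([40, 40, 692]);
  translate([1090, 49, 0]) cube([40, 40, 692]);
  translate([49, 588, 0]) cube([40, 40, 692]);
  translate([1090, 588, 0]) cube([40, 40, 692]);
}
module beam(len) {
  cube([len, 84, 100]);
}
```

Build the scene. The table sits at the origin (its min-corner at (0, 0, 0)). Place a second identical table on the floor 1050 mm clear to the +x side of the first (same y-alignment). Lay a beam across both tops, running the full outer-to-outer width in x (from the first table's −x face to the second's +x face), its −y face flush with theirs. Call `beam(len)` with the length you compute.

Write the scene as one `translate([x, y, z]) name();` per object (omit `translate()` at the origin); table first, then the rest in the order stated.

table();
translate([2229, 0, 0]) table();
translate([0, 0, 730]) beam(3408);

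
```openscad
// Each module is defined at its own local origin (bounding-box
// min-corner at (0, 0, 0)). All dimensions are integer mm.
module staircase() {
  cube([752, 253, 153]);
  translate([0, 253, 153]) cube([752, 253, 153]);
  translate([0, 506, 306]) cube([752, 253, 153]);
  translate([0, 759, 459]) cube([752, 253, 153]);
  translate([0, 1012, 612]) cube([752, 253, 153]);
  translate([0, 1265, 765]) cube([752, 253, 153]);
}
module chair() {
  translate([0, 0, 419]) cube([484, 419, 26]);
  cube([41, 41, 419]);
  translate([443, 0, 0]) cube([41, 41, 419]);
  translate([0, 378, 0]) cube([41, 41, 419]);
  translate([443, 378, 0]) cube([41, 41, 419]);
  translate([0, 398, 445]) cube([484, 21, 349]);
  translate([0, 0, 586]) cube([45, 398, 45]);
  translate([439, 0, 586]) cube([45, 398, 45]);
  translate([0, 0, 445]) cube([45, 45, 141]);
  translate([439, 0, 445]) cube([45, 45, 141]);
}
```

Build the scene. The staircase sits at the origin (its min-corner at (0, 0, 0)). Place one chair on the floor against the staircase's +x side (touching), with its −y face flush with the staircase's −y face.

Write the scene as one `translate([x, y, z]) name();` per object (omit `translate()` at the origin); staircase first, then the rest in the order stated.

staircase();
translate([752, 0, 0]) chair();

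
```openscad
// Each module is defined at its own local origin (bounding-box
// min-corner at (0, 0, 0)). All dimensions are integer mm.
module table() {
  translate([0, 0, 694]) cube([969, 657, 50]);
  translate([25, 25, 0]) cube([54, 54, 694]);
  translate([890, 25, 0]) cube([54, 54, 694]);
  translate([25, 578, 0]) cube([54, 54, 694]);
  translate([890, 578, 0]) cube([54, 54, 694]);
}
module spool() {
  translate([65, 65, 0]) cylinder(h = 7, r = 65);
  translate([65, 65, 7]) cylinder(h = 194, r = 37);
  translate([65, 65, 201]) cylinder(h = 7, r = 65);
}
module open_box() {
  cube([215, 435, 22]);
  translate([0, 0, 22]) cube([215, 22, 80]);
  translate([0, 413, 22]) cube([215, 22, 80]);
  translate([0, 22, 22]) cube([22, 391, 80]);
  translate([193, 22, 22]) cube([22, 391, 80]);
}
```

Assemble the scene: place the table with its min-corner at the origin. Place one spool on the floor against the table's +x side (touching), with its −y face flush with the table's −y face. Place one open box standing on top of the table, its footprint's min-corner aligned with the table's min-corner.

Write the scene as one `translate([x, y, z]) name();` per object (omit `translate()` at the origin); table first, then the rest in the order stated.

table();
translate([969, 0, 0]) spool();
translate([0, 0, 744]) open_box();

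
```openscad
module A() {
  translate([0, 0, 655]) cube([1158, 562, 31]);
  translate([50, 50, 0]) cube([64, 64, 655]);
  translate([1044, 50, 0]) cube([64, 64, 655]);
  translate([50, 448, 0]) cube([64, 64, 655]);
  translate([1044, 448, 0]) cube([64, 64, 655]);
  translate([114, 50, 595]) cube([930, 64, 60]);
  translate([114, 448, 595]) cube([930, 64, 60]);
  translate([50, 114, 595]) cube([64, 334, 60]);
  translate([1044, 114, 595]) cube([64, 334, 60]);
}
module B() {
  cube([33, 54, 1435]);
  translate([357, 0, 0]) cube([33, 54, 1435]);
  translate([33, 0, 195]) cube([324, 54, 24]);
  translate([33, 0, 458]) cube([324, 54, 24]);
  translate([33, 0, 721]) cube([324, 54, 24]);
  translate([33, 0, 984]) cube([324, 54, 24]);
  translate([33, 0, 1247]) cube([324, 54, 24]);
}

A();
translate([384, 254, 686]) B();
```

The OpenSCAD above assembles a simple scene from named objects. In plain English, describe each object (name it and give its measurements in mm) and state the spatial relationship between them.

A is a table: top 1158 mm (x) × 562 mm (y), 31 mm thick, upper face at z = 686 mm, on four 64×64 mm square legs, each inset 50 mm from the nearest pair of top edges, running from z = 0 to the bottom of the top. Four apron rails, 64 mm thick and 60 mm tall, run between adjacent legs with their top edges flush with the underside of the top and their outer faces flush with the legs' outer faces.

B is a wooden ladder with two side rails of 33×54 mm section and 1435 mm height, set 390 mm apart overall. Between them run 5 rectangular rungs (54 mm deep, 24 mm thick), front faces flush with the rails' −y face. The bottom of the first rung is 195 mm above the floor and each subsequent rung is 263 mm higher than the one below.

The ladder is on top of the table, centred.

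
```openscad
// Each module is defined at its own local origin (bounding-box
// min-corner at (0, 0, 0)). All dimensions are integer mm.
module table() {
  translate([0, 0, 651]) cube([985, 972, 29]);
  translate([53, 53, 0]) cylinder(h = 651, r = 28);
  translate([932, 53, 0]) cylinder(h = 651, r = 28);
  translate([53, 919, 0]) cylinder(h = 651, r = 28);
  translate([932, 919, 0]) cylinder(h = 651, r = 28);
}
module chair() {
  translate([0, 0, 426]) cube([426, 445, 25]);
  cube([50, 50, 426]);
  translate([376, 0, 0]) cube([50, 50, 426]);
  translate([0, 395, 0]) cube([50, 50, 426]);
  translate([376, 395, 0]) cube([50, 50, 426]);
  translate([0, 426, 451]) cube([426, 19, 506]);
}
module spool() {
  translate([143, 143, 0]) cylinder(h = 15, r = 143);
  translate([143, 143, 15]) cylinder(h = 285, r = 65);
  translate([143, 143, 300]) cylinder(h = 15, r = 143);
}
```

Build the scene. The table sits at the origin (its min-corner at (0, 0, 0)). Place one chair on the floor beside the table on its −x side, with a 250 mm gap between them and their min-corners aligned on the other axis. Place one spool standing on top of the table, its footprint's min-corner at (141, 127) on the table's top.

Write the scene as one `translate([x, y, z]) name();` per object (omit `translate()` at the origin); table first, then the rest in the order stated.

table();
translate([-676, 0, 0]) chair();
translate([141, 127, 680]) spool();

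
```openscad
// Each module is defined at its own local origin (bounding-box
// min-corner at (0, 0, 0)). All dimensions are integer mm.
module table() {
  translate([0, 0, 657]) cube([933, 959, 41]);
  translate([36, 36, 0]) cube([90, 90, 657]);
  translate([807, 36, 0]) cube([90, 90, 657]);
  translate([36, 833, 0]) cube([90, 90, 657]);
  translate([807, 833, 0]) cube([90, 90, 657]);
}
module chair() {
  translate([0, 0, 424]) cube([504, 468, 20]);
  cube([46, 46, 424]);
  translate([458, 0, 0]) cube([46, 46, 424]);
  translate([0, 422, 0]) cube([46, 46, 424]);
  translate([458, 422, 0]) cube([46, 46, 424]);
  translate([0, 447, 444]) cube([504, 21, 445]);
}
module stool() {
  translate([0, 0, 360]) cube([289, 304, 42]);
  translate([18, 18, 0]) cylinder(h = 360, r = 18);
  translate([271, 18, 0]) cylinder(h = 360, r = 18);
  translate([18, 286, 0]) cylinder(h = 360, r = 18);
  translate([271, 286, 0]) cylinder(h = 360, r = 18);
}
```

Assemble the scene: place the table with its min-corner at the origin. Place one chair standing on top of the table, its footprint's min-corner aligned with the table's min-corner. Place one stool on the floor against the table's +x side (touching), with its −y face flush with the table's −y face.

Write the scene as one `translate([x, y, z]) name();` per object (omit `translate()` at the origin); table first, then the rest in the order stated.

table();
translate([0, 0, 698]) chair();
translate([933, 0, 0]) stool();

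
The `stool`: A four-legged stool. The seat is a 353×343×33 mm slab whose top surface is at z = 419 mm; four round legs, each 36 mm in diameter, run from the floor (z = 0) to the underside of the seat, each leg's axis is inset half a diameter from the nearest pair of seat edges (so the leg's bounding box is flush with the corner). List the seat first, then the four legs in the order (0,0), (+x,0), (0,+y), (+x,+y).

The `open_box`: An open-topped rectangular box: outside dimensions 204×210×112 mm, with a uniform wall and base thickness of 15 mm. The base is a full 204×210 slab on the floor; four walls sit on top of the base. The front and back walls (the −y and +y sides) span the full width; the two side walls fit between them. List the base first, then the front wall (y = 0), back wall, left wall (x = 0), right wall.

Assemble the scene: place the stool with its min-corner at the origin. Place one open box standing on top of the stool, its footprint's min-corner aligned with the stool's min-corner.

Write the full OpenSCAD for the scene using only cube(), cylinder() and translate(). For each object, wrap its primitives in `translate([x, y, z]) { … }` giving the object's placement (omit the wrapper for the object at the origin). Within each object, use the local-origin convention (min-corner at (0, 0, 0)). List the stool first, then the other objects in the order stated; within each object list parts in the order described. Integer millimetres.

translate([0, 0, 386]) cube([353, 343, 33]);
translate([18, 18, 0]) cylinder(h = 386, r = 18);
translate([335, 18, 0]) cylinder(h = 386, r = 18);
translate([18, 325, 0]) cylinder(h = 386, r = 18);
translate([335, 325, 0]) cylinder(h = 386, r = 18);
translate([0, 0, 419]) {
  cube([204, 210, 15]);
  translate([0, 0, 15]) cube([204, 15, 97]);
  translate([0, 195, 15]) cube([204, 15, 97]);
  translate([0, 15, 15]) cube([15, 180, 97]);
  translate([189, 15, 15]) cube([15, 180, 97]);
}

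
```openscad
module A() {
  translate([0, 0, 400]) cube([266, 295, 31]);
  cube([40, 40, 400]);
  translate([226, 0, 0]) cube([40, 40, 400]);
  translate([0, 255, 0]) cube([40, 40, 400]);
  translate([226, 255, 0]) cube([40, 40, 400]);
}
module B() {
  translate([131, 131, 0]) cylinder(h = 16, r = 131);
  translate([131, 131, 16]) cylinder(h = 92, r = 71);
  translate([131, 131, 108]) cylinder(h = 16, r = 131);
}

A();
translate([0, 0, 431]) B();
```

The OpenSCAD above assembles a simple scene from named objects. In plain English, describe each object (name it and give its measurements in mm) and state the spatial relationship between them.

A is a four-legged stool. The seat is 266×295 mm, 31 mm thick, top at z = 431 mm. It stands on four square legs, each 40×40 mm in cross-section, from z = 0 to the seat underside, each flush with a corner of the seat.

B is a spool: two coaxial disc flanges of radius 131 mm and thickness 16 mm, joined by a core cylinder of radius 71 mm and height 92 mm. The lower flange rests on z = 0 and the three cylinders share a vertical axis.

The spool is on top of the stool.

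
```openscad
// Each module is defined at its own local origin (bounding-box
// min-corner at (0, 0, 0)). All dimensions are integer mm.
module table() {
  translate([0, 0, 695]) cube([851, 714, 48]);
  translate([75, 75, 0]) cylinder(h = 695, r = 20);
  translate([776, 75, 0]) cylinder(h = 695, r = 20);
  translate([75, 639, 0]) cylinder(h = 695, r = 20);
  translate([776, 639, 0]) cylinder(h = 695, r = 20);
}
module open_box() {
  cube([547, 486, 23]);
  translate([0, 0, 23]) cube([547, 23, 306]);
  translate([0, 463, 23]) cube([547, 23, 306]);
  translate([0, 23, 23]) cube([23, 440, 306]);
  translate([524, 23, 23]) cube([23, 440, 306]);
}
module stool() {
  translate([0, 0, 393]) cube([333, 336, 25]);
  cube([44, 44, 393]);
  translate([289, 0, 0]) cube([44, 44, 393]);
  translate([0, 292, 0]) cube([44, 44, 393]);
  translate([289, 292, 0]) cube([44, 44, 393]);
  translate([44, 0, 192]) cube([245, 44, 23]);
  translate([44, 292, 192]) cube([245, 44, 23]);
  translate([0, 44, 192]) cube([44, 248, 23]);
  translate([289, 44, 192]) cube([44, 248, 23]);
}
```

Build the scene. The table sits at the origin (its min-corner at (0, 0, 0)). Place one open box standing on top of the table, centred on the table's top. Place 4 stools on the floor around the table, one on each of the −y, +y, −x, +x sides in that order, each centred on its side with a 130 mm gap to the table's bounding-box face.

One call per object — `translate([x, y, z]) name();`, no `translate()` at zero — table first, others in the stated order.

table();
translate([152, 114, 743]) open_box();
translate([259, -466, 0]) stool();
translate([259, 844, 0]) stool();
translate([-463, 189, 0]) stool();
translate([981, 189, 0]) stool();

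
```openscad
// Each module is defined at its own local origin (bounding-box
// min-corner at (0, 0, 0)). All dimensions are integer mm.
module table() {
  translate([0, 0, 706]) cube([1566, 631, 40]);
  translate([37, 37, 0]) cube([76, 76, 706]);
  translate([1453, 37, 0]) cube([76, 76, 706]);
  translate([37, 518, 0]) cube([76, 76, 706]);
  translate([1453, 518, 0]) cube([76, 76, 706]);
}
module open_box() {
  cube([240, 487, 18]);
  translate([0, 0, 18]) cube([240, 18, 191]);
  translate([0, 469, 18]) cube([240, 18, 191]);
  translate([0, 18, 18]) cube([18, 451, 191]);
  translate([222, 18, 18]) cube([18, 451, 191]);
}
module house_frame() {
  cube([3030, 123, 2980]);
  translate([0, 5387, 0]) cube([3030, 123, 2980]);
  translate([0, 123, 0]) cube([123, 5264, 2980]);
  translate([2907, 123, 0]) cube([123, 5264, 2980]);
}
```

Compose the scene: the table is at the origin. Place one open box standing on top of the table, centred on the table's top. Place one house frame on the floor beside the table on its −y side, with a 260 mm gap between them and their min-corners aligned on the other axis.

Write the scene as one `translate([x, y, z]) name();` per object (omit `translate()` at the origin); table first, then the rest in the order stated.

table();
translate([663, 72, 746]) open_box();
translate([0, -5770, 0]) house_frame();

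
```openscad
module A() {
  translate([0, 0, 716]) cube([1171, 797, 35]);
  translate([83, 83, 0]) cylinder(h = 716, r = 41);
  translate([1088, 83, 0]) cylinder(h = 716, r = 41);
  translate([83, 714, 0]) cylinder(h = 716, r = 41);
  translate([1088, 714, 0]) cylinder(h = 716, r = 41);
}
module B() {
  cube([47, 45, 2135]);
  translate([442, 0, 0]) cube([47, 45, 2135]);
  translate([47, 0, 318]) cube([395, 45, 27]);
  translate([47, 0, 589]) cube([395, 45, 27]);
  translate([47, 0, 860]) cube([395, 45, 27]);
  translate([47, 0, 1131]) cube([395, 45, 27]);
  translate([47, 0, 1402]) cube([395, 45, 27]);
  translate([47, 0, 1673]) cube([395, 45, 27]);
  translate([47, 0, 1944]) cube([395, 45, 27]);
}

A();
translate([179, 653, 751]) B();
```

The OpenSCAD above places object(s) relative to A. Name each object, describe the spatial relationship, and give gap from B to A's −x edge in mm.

The ladder's min-x is at 179; the table's min-x is 0; gap = 179 mm.

A is a table. B is a ladder. The ladder is on top of the table. The gap from the ladder to the table's −x edge is 179 mm.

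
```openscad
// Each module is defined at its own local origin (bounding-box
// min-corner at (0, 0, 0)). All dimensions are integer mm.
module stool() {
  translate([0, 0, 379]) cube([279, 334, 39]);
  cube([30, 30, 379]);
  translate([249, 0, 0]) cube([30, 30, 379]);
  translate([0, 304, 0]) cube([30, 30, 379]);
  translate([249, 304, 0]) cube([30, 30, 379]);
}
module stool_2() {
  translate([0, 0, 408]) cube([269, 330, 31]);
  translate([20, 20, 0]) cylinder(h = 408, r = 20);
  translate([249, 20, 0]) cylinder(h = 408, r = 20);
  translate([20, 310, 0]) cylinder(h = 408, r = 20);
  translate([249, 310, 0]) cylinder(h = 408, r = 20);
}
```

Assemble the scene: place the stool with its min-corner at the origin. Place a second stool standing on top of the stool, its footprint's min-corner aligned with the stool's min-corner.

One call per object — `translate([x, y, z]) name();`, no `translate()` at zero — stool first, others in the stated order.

stool();
translate([0, 0, 418]) stool_2();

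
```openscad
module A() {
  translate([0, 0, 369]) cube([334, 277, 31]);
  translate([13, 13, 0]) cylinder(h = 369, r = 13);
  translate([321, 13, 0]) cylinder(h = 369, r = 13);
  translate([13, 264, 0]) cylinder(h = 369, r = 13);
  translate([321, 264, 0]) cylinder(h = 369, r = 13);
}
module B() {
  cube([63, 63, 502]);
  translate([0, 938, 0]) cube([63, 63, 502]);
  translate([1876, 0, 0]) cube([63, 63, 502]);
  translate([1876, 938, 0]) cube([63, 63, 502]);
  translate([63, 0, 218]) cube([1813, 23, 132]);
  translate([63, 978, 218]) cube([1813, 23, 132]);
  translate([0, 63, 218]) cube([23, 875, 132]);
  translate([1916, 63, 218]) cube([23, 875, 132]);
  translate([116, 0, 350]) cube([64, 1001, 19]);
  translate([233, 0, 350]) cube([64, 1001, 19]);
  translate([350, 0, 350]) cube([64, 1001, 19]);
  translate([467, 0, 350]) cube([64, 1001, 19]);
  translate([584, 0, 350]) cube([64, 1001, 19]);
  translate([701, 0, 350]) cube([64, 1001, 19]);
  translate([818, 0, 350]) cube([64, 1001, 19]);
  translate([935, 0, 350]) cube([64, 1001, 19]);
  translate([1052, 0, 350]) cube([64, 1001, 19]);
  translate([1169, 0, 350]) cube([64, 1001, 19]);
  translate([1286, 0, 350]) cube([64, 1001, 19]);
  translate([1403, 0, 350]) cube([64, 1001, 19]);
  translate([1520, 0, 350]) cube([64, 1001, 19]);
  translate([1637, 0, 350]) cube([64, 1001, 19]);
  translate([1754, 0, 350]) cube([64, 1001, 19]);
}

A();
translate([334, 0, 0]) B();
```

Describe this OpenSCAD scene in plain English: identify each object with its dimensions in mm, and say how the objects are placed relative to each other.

A is a simple wooden stool: a rectangular seat 334 mm (x) by 277 mm (y), 31 mm thick, top face at z = 400 mm, on four round legs, each 26 mm in diameter. The legs rest on z = 0, each leg's axis is inset half a diameter from the nearest pair of seat edges (so the leg's bounding box is flush with the corner).

B is a bed frame 1939 mm long (x) by 1001 mm wide (y). Four 63×63 mm corner posts, 502 mm tall, at the corners of the footprint. Four rails of 23 mm thickness and 132 mm height run between adjacent posts with their undersides at z = 218 mm, their outer faces flush with the outside of the frame (the two x-running rails run between the posts' inner faces; the two y-running rails run between the posts' inner faces). 15 slats, each 64 mm wide (x) and 19 mm thick, lie across the top of the two x-running rails, running the full 1001 mm width of the frame in y; the slats are evenly spaced along x between the inner faces of the end posts with equal gaps (rounded down to the nearest mm) at the −x end and between each pair — any rounding remainder accumulates at the +x end.

The bed frame is against the stool's +x side, with their −y faces flush.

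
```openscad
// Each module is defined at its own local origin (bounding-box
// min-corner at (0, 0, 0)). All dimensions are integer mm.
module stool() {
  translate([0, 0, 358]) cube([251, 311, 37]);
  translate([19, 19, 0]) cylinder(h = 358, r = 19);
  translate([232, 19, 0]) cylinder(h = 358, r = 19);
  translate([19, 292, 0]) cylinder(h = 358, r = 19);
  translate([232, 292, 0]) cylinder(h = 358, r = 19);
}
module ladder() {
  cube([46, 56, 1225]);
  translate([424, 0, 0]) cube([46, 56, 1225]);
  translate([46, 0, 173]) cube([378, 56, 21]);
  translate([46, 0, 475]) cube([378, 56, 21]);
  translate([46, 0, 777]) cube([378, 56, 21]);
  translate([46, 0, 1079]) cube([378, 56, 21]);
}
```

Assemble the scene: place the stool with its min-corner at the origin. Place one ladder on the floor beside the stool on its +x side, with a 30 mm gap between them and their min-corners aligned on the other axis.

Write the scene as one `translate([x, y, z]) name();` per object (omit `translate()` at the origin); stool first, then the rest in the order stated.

stool();
translate([281, 0, 0]) ladder();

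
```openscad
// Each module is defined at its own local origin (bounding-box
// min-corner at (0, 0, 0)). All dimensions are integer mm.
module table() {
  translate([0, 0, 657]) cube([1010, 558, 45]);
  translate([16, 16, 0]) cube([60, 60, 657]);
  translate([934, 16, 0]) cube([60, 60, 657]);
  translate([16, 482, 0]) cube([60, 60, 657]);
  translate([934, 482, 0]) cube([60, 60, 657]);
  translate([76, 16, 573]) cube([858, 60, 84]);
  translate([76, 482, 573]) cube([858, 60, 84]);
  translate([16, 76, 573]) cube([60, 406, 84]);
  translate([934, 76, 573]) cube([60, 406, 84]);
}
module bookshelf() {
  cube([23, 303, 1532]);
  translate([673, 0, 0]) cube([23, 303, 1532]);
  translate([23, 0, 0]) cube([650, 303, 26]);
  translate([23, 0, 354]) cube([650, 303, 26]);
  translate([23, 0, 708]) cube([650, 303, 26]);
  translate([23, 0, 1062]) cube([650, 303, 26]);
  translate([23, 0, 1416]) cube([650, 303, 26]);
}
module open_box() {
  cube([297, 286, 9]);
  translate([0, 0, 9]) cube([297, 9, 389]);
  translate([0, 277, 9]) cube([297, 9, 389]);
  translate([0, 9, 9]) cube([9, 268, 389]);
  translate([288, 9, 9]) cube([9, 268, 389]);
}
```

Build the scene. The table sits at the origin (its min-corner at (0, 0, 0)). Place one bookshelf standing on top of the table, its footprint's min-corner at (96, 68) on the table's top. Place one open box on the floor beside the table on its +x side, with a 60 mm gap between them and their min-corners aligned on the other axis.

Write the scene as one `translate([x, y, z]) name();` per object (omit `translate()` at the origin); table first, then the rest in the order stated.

table();
translate([96, 68, 702]) bookshelf();
translate([1070, 0, 0]) open_box();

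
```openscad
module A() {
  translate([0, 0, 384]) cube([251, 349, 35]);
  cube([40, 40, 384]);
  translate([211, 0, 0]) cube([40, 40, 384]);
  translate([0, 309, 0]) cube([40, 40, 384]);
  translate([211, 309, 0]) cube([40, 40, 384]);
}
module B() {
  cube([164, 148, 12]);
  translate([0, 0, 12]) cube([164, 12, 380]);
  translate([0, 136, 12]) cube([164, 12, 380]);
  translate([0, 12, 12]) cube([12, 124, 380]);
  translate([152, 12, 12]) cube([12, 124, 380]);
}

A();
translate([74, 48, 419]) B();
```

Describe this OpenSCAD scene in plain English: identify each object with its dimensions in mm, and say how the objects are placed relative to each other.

A is a four-legged stool. The seat is a 251×349×35 mm slab whose top surface is at z = 419 mm; four square legs, each 40×40 mm in cross-section, run from the floor (z = 0) to the underside of the seat, each flush with a corner of the seat.

B is an open storage box with external size 164×148×392 mm and wall thickness 12 mm (the base is also 12 mm thick). The base covers the whole footprint; the four walls stand on the base, with the y-facing walls full-width and the x-facing walls fitting between their inner faces.

The open box is on top of the stool.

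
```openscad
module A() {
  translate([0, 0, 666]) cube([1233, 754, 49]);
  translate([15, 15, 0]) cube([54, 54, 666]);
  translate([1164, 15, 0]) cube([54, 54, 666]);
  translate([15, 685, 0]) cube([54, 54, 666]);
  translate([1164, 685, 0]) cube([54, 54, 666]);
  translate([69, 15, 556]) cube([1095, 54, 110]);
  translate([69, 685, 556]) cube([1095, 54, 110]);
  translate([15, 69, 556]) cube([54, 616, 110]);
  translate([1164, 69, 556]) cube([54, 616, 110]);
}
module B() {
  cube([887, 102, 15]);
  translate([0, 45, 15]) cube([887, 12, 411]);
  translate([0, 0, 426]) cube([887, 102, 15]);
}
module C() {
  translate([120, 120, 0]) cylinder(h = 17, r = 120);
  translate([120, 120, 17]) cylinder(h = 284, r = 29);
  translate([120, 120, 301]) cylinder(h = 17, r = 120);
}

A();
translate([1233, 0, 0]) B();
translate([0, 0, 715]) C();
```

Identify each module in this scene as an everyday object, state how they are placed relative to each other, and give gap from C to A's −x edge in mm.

The spool's min-x is at 0; the table's min-x is 0; gap = 0 mm.

A is a table. B is an I-beam. C is a spool. The I-beam is against the table's +x side, with their −y faces flush. The spool is on top of the table. The gap from the spool to the table's −x edge is 0 mm.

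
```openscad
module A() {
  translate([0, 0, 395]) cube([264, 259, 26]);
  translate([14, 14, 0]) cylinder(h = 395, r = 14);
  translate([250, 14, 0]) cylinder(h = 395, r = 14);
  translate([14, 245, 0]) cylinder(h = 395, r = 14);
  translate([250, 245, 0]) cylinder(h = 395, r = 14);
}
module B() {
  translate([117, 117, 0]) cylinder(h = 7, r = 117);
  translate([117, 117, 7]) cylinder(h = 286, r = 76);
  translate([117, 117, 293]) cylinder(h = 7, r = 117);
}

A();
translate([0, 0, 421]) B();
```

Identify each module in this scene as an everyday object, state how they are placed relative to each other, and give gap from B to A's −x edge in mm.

A is a stool. B is a spool. The spool is on top of the stool. The gap from the spool to the stool's −x edge is 0 mm.

The spool's min-x is at 0; the stool's min-x is 0; gap = 0 mm.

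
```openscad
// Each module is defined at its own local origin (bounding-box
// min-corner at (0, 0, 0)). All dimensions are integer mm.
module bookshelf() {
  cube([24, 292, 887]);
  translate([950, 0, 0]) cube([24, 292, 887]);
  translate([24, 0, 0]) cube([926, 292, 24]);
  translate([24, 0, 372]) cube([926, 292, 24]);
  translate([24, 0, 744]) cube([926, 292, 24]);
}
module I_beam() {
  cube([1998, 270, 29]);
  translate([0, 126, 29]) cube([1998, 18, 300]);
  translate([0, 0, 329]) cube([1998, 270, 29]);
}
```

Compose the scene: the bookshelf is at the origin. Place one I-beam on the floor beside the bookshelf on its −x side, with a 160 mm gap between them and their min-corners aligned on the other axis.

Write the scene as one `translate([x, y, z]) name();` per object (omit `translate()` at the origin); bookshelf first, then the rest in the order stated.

bookshelf();
translate([-2158, 0, 0]) I_beam();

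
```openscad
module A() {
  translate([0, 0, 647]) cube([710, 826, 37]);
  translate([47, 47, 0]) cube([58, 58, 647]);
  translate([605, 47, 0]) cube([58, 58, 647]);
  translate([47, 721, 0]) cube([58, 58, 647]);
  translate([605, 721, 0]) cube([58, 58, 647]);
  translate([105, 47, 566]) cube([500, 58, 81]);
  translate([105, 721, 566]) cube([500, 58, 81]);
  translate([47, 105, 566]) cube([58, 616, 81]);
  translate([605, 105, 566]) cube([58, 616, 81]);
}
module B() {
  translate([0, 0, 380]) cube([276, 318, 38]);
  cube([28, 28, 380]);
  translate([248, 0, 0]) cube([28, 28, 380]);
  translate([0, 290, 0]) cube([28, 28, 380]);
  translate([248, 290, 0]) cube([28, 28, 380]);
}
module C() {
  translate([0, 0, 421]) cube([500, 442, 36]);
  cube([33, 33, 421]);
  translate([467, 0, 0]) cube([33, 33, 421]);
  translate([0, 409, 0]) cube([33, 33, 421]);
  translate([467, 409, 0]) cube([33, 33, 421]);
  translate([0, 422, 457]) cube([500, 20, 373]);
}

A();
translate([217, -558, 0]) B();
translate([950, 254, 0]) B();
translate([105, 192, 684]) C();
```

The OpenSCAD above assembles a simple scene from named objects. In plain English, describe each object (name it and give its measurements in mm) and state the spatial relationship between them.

A is a table with a 710×826 mm rectangular top, 37 mm thick, top surface at z = 684 mm, supported by four 58×58 mm square legs, each inset 47 mm from the nearest pair of top edges, running from the floor. Four apron rails, 58 mm thick and 81 mm tall, run between adjacent legs with their top edges flush with the underside of the top and their outer faces flush with the legs' outer faces.

B is a four-legged stool. The seat is a 276×318×38 mm slab whose top surface is at z = 418 mm; four square legs, each 28×28 mm in cross-section, run from the floor (z = 0) to the underside of the seat, each flush with a corner of the seat.

C is a chair: 500×442 mm seat, 36 mm thick, top at z = 457 mm, on four 33 mm square corner legs flush with the seat edges. A 20 mm thick backrest slab spans the full seat width, extending 373 mm above the seat top, its back face flush with the seat's +y edge.

Two stools sit around the table at the −y, +x sides. The chair is on top of the table, centred.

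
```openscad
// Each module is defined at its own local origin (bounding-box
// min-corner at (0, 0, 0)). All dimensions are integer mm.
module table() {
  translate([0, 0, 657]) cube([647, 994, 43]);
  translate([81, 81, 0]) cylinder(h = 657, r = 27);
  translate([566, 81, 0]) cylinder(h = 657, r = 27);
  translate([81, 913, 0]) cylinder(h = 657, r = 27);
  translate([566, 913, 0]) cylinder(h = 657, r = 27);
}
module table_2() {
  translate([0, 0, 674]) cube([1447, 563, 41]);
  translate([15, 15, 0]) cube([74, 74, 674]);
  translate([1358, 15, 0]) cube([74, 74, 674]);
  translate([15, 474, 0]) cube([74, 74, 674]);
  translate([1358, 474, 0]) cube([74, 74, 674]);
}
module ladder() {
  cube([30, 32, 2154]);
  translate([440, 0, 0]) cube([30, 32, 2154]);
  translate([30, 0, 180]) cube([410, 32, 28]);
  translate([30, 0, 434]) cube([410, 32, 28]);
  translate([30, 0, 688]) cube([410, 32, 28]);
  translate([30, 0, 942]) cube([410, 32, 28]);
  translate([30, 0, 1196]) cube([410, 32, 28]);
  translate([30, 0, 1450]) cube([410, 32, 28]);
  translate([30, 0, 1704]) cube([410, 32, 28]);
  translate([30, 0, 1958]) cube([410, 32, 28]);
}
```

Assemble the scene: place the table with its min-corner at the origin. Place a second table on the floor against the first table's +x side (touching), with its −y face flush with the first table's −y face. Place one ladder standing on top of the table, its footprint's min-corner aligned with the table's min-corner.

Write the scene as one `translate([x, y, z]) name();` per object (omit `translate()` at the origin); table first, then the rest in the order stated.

table();
translate([647, 0, 0]) table_2();
translate([0, 0, 700]) ladder();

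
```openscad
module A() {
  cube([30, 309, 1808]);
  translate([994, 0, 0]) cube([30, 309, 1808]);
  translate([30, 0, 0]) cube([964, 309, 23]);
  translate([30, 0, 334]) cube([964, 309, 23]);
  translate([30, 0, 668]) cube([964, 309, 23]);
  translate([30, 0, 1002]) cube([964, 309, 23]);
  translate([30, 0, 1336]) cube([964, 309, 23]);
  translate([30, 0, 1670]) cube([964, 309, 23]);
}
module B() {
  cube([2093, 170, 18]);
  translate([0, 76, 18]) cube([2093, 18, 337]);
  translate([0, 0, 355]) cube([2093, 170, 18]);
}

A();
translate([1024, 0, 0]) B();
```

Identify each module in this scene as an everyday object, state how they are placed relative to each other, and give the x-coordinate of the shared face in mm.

A is a bookshelf. B is an I-beam. The I-beam is against the bookshelf's +x side, with their −y faces flush. The x-coordinate of the shared face is 1024 mm.

The bookshelf's +x face and the I-beam's −x face are both at x = 1024 mm.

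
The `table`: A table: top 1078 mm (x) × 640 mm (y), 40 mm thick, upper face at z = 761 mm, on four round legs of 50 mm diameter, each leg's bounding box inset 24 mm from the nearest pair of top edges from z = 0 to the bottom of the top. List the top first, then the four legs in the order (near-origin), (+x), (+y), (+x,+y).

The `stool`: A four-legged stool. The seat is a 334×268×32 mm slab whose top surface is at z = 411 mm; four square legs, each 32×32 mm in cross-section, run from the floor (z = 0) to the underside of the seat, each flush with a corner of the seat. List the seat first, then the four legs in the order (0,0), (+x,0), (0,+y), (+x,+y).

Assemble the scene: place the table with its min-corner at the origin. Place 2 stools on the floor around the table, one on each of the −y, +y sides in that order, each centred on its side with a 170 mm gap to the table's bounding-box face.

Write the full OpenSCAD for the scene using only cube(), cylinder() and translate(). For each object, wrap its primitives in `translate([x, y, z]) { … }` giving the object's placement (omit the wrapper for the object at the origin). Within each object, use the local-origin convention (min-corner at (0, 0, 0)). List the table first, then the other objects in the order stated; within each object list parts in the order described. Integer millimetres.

translate([0, 0, 721]) cube([1078, 640, 40]);
translate([49, 49, 0]) cylinder(h = 721, r = 25);
translate([1029, 49, 0]) cylinder(h = 721, r = 25);
translate([49, 591, 0]) cylinder(h = 721, r = 25);
translate([1029, 591, 0]) cylinder(h = 721, r = 25);
translate([372, -438, 0]) {
  translate([0, 0, 379]) cube([334, 268, 32]);
  cube([32, 32, 379]);
  translate([302, 0, 0]) cube([32, 32, 379]);
  translate([0, 236, 0]) cube([32, 32, 379]);
  translate([302, 236, 0]) cube([32, 32, 379]);
}
translate([372, 810, 0]) {
  translate([0, 0, 379]) cube([334, 268, 32]);
  cube([32, 32, 379]);
  translate([302, 0, 0]) cube([32, 32, 379]);
  translate([0, 236, 0]) cube([32, 32, 379]);
  translate([302, 236, 0]) cube([32, 32, 379]);
}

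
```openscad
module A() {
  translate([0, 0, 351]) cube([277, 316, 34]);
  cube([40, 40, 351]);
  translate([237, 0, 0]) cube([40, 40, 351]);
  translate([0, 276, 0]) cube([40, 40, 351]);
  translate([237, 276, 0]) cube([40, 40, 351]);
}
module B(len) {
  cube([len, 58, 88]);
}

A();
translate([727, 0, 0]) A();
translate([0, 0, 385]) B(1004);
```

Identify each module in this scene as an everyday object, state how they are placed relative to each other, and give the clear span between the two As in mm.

Second stool starts at x = 727; first ends at x = 277; clear span = 727 − 277 = 450 mm.

A is a stool. B is a beam. A beam spans the tops of two stools. The clear span between the two stools is 450 mm.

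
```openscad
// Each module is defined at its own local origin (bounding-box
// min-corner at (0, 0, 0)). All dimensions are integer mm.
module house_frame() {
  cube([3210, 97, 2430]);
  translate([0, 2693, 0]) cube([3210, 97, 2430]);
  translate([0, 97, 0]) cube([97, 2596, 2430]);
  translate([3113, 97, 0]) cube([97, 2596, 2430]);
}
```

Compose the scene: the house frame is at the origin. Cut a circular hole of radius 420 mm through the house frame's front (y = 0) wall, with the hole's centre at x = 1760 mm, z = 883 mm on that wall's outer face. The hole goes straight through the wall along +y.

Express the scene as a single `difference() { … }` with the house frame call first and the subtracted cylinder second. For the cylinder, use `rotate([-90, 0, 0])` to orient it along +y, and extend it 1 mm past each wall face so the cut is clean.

difference() {
  house_frame();
  translate([1760, -1, 883]) rotate([-90, 0, 0]) cylinder(h = 99, r = 420);
}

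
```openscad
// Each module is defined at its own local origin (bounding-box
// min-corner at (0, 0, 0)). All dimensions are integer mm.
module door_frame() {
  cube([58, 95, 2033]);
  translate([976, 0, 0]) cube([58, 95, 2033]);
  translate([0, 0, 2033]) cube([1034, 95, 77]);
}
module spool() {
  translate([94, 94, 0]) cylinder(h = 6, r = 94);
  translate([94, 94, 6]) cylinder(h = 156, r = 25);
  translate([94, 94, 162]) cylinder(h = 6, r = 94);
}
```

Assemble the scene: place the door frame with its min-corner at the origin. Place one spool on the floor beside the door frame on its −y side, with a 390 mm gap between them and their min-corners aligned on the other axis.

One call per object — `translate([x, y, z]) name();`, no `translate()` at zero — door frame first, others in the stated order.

door_frame();
translate([0, -578, 0]) spool();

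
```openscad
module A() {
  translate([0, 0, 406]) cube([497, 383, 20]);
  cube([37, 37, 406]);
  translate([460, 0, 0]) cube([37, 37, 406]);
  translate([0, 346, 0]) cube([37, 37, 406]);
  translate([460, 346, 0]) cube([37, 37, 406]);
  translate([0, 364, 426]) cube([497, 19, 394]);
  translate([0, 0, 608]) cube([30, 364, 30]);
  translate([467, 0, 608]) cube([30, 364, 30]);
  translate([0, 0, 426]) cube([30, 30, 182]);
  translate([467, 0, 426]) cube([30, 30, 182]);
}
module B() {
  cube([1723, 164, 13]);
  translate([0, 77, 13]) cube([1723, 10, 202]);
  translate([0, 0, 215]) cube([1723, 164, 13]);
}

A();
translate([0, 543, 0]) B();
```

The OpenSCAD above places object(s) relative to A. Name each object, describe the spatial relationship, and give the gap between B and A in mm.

A is a chair. B is an I-beam. The I-beam is on the floor beside the chair on its +y side. The gap between the I-beam and the chair is 160 mm.

The I-beam's nearest face is 160 mm from the chair's +y face.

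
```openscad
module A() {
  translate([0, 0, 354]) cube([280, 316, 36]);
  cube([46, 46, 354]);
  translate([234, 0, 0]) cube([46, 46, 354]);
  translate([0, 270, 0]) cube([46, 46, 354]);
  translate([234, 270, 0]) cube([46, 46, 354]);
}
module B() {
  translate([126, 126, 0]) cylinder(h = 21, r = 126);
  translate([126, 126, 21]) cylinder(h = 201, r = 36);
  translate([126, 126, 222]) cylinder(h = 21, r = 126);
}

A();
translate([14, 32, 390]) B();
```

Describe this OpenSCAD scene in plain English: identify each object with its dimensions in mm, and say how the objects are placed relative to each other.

A is a four-legged stool. The seat is a 280×316×36 mm slab whose top surface is at z = 390 mm; four square legs, each 46×46 mm in cross-section, run from the floor (z = 0) to the underside of the seat, each flush with a corner of the seat.

B is a spool: two coaxial disc flanges of radius 126 mm and thickness 21 mm, joined by a core cylinder of radius 36 mm and height 201 mm. The lower flange rests on z = 0 and the three cylinders share a vertical axis.

The spool is on top of the stool, centred.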